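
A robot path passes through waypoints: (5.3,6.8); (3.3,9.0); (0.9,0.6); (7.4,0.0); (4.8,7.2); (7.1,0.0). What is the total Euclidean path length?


Segment lengths:
  seg1 = sqrt((-2.0)^2 + (2.2)^2) = 2.9732
  seg2 = sqrt((-2.4)^2 + (-8.4)^2) = 8.7361
  seg3 = sqrt((6.5)^2 + (-0.6)^2) = 6.5276
  seg4 = sqrt((-2.6)^2 + (7.2)^2) = 7.6551
  seg5 = sqrt((2.3)^2 + (-7.2)^2) = 7.5584
Total = 33.4505


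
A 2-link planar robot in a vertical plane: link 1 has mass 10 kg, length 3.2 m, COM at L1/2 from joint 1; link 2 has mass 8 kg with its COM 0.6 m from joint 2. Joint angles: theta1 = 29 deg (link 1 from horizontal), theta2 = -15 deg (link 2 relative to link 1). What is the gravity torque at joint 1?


Horizontal distance from joint 1 to link-1 COM:
  x_c1 = (L1/2)*cos(t1) = 1.6 * 0.8746 = 1.3994 m
Horizontal distance from joint 1 to link-2 COM:
  x_c2 = L1*cos(t1) + Lc2*cos(t1+t2)
       = 3.2*0.8746 + 0.6*0.9703 = 3.381 m
tau1 = m1*g*x_c1 + m2*g*x_c2
     = 10*9.81*1.3994 + 8*9.81*3.381
     = 137.2803 + 265.3378
     = 402.6181 Nm


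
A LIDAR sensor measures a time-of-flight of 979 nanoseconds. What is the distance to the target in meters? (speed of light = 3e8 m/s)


tof = 979 ns = 9.79e-07 s
dist = c * tof / 2
= 3e8 * 9.79e-07 / 2
= 146.85 m


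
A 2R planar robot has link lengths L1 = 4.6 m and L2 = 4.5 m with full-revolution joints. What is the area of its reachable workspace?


r_max = L1 + L2 = 9.1 m
r_min = |L1 - L2| = 0.1 m
Area = pi*(r_max^2 - r_min^2)
= pi*(82.81 - 0.01)
= pi * 82.8
= 260.1239 m^2


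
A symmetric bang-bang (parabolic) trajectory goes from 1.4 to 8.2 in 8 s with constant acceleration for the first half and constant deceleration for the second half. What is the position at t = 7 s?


Symmetric rest-to-rest: each phase covers (pf-p0)/2 in time T/2. 0.5*a*(T/2)^2 = (pf-p0)/2 => a = 4*(pf-p0)/T^2
a = 4*(8.2-1.4)/8^2 = 0.425
t = 7 is in the deceleration phase (t > T/2).
p = pf - 0.5*a*(T-t)^2 = 8.2 - 0.5*0.425*1^2
= 7.9875


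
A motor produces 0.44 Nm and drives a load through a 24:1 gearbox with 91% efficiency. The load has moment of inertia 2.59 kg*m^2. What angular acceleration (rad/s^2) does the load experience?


tau_out = tau_motor * N * eta
= 0.44 * 24 * 0.91 = 9.6096 Nm
alpha = tau_out / I = 9.6096 / 2.59
= 3.7103 rad/s^2


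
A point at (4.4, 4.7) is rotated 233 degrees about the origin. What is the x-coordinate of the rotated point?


x' = x*cos(theta) - y*sin(theta)
cos(233 deg) = -0.6018, sin(233 deg) = -0.7986
x' = 4.4 * -0.6018 - 4.7 * -0.7986
= -2.648 - -3.7536
= 1.1056


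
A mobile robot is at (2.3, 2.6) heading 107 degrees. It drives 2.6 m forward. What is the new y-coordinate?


y_new = y0 + d*sin(theta)
= 2.6 + 2.6*sin(107)
= 2.6 + 2.4864
= 5.0864


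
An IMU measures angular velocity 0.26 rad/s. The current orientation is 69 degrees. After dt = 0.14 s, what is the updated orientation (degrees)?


delta_theta = w * dt = 0.26 * 0.14 = 0.0364 rad
= 2.0856 deg
theta_new = 69 + 2.0856 = 71.0856 deg


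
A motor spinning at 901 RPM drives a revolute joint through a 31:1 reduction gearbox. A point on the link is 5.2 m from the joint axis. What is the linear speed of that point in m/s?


omega_motor = 901 * 2*pi/60 = 94.3525 rad/s
omega_joint = omega_motor / 31 = 3.0436 rad/s
v = omega_joint * r = 3.0436 * 5.2
= 15.8269 m/s


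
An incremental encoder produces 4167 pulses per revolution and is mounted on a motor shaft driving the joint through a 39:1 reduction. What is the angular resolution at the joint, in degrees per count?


counts per rev = 4167
effective counts at joint = 4167 * 39 = 162513
resolution = 360 / 162513
= 0.0022 deg/count


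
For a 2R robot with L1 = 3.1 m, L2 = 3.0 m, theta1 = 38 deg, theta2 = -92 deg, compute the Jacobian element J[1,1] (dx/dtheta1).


J[1,1] = -L1*sin(t1) - L2*sin(t1+t2)
= -3.1*sin(38) - 3.0*sin(-54)
= 0.5185


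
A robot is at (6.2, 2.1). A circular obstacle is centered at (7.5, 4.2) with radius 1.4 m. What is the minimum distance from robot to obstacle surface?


center_dist = sqrt((6.2-7.5)^2 + (2.1-4.2)^2)
= sqrt(1.69 + 4.41)
= 2.4698
min_dist = center_dist - radius = 2.4698 - 1.4 = 1.0698 m


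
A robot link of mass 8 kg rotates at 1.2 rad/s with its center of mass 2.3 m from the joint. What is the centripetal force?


F = m * omega^2 * r
= 8 * 1.2^2 * 2.3
= 8 * 1.44 * 2.3
= 26.496 N


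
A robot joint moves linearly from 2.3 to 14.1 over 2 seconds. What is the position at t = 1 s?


s = t/T = 1/2 = 0.5
p(t) = p0 + (pf-p0)*s
= 2.3 + (14.1 - 2.3) * 0.5
= 8.2


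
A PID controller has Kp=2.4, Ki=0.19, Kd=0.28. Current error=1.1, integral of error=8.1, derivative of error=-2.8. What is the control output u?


u = Kp*e + Ki*int(e) + Kd*de/dt
= 2.4*1.1 + 0.19*8.1 + 0.28*(-2.8)
= 2.64 + 1.539 + -0.784
= 3.395


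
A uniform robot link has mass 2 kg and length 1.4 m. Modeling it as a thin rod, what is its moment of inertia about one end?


I = (1/3) * m * L^2
= (1/3) * 2 * 1.4^2
= 0.333333 * 2 * 1.96
= 1.3067 kg*m^2


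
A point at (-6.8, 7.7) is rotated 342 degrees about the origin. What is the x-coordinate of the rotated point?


x' = x*cos(theta) - y*sin(theta)
cos(342 deg) = 0.9511, sin(342 deg) = -0.309
x' = -6.8 * 0.9511 - 7.7 * -0.309
= -6.4672 - -2.3794
= -4.0878


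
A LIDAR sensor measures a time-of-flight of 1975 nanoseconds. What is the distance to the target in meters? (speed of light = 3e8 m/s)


tof = 1975 ns = 1.975e-06 s
dist = c * tof / 2
= 3e8 * 1.975e-06 / 2
= 296.25 m


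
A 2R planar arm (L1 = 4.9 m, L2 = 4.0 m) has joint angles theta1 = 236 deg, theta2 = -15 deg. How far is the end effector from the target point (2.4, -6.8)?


End effector via forward kinematics:
x = L1*cos(t1) + L2*cos(t1+t2) = -5.7589
y = L1*sin(t1) + L2*sin(t1+t2) = -6.6865
Distance to target:
d = sqrt((2.4 - -5.7589)^2 + (-6.8 - -6.6865)^2)
= sqrt(66.5674 + 0.0129)
= 8.1597 m


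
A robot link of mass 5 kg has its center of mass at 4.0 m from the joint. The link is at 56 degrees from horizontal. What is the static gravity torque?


tau = m*g*L*cos(angle)
= 5 * 9.81 * 4.0 * cos(56 deg)
= 5 * 9.81 * 4.0 * 0.5592
= 109.7136 Nm


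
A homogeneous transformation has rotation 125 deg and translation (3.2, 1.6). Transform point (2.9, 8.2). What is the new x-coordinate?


x' = cos(theta)*px - sin(theta)*py + tx
= -0.5736*2.9 - 0.8192*8.2 + 3.2
= -5.1804


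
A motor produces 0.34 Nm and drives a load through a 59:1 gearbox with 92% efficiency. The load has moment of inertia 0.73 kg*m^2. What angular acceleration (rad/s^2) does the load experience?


tau_out = tau_motor * N * eta
= 0.34 * 59 * 0.92 = 18.4552 Nm
alpha = tau_out / I = 18.4552 / 0.73
= 25.2811 rad/s^2


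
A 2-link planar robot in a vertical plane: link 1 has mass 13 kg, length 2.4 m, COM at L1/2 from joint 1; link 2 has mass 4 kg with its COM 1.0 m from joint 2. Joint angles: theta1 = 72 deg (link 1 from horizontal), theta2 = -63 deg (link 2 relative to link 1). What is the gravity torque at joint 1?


Horizontal distance from joint 1 to link-1 COM:
  x_c1 = (L1/2)*cos(t1) = 1.2 * 0.309 = 0.3708 m
Horizontal distance from joint 1 to link-2 COM:
  x_c2 = L1*cos(t1) + Lc2*cos(t1+t2)
       = 2.4*0.309 + 1.0*0.9877 = 1.7293 m
tau1 = m1*g*x_c1 + m2*g*x_c2
     = 13*9.81*0.3708 + 4*9.81*1.7293
     = 47.2907 + 67.8589
     = 115.1496 Nm


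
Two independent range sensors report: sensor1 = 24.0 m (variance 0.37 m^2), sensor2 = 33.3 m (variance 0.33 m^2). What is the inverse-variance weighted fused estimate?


w1 = (1/var1) / (1/var1 + 1/var2)
   = 2.7027 / (2.7027 + 3.0303) = 0.4714
w2 = 1 - w1 = 0.5286
fused = w1*s1 + w2*s2 = 11.3143 + 17.6014
= 28.9157 m


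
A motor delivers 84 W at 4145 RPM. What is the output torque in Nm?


omega = 4145 * 2*pi/60 = 434.0634 rad/s
tau = P / omega = 84 / 434.0634
= 0.1935 Nm


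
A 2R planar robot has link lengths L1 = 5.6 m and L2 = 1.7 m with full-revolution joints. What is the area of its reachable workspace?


r_max = L1 + L2 = 7.3 m
r_min = |L1 - L2| = 3.9 m
Area = pi*(r_max^2 - r_min^2)
= pi*(53.29 - 15.21)
= pi * 38.08
= 119.6318 m^2


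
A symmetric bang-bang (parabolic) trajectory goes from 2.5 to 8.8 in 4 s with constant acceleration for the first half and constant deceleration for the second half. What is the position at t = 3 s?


Symmetric rest-to-rest: each phase covers (pf-p0)/2 in time T/2. 0.5*a*(T/2)^2 = (pf-p0)/2 => a = 4*(pf-p0)/T^2
a = 4*(8.8-2.5)/4^2 = 1.575
t = 3 is in the deceleration phase (t > T/2).
p = pf - 0.5*a*(T-t)^2 = 8.8 - 0.5*1.575*1^2
= 8.0125


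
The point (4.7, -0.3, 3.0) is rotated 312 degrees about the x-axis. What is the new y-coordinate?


Rotation about x-axis: y' = y*cos(theta) - z*sin(theta)
= -0.3 * 0.6691 - 3.0 * -0.7431
= 2.0287


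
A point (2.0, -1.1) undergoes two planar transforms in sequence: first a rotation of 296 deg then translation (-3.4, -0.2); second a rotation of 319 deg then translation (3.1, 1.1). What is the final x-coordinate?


After transform 1:
x1 = cos(296)*2.0 - sin(296)*-1.1 + -3.4 = -3.5119
y1 = sin(296)*2.0 + cos(296)*-1.1 + -0.2 = -2.4798
After transform 2:
x2 = cos(319)*-3.5119 - sin(319)*-2.4798 + 3.1
= -1.1774


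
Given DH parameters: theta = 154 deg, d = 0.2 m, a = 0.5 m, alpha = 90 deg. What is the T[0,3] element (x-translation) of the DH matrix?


T[0,3] = a * cos(theta)
= 0.5 * cos(154 deg)
= 0.5 * -0.8988
= -0.4494


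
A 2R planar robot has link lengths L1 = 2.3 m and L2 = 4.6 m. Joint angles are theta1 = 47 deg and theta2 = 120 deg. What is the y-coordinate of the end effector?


Convert angles to radians: theta1 = 0.8203, theta2 = 2.0944
y = L1*sin(theta1) + L2*sin(theta1+theta2)
y = 1.6821 + 1.0348
y = 2.7169


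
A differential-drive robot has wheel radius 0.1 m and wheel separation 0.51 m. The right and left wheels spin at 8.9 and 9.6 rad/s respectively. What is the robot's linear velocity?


vR = r*wR = 0.1*8.9 = 0.89 m/s
vL = r*wL = 0.1*9.6 = 0.96 m/s
v = (vR+vL)/2 = 0.925 m/s
omega = (vR-vL)/L = -0.1373 rad/s
linear velocity = 0.925 m/s


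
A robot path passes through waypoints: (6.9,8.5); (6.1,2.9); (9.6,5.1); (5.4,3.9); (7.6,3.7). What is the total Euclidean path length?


Segment lengths:
  seg1 = sqrt((-0.8)^2 + (-5.6)^2) = 5.6569
  seg2 = sqrt((3.5)^2 + (2.2)^2) = 4.134
  seg3 = sqrt((-4.2)^2 + (-1.2)^2) = 4.3681
  seg4 = sqrt((2.2)^2 + (-0.2)^2) = 2.2091
Total = 16.368


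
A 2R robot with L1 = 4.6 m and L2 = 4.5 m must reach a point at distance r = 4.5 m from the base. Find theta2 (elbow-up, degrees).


cos(theta2) = (r^2 - L1^2 - L2^2) / (2*L1*L2)
cos(theta2) = (20.25 - 21.16 - 20.25) / 41.4
cos(theta2) = -0.511111
theta2 = 120.7379 degrees


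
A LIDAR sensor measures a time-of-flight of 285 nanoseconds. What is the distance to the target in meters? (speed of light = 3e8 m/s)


tof = 285 ns = 2.85e-07 s
dist = c * tof / 2
= 3e8 * 2.85e-07 / 2
= 42.75 m


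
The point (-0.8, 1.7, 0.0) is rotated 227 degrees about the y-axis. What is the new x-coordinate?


Rotation about y-axis: x' = x*cos(theta) + z*sin(theta)
= -0.8 * -0.682 + 0.0 * -0.7314
= 0.5456


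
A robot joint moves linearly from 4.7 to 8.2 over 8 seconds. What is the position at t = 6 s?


s = t/T = 6/8 = 0.75
p(t) = p0 + (pf-p0)*s
= 4.7 + (8.2 - 4.7) * 0.75
= 7.325


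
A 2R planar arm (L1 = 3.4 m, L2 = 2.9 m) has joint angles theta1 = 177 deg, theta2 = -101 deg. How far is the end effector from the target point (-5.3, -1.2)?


End effector via forward kinematics:
x = L1*cos(t1) + L2*cos(t1+t2) = -2.6938
y = L1*sin(t1) + L2*sin(t1+t2) = 2.9918
Distance to target:
d = sqrt((-5.3 - -2.6938)^2 + (-1.2 - 2.9918)^2)
= sqrt(6.7925 + 17.5712)
= 4.936 m


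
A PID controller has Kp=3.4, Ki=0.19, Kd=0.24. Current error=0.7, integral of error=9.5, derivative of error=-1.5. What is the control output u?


u = Kp*e + Ki*int(e) + Kd*de/dt
= 3.4*0.7 + 0.19*9.5 + 0.24*(-1.5)
= 2.38 + 1.805 + -0.36
= 3.825


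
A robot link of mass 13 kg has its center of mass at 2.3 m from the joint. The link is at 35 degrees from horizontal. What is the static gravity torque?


tau = m*g*L*cos(angle)
= 13 * 9.81 * 2.3 * cos(35 deg)
= 13 * 9.81 * 2.3 * 0.8192
= 240.2729 Nm


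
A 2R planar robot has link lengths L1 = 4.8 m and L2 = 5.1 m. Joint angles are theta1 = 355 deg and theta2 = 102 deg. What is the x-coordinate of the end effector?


Convert angles to radians: theta1 = 6.1959, theta2 = 1.7802
x = L1*cos(theta1) + L2*cos(theta1+theta2)
x = 4.7817 + -0.6215
x = 4.1602


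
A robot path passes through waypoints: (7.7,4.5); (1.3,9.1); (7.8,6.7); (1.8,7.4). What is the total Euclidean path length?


Segment lengths:
  seg1 = sqrt((-6.4)^2 + (4.6)^2) = 7.8816
  seg2 = sqrt((6.5)^2 + (-2.4)^2) = 6.9289
  seg3 = sqrt((-6.0)^2 + (0.7)^2) = 6.0407
Total = 20.8512


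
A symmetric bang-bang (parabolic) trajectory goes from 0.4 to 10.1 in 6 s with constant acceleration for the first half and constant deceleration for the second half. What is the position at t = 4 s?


Symmetric rest-to-rest: each phase covers (pf-p0)/2 in time T/2. 0.5*a*(T/2)^2 = (pf-p0)/2 => a = 4*(pf-p0)/T^2
a = 4*(10.1-0.4)/6^2 = 1.0778
t = 4 is in the deceleration phase (t > T/2).
p = pf - 0.5*a*(T-t)^2 = 10.1 - 0.5*1.0778*2^2
= 7.9444


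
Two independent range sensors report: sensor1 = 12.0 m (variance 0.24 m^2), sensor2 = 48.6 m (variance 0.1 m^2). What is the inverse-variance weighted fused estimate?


w1 = (1/var1) / (1/var1 + 1/var2)
   = 4.1667 / (4.1667 + 10.0) = 0.2941
w2 = 1 - w1 = 0.7059
fused = w1*s1 + w2*s2 = 3.5294 + 34.3059
= 37.8353 m


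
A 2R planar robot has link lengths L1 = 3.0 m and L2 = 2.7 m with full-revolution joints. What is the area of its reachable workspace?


r_max = L1 + L2 = 5.7 m
r_min = |L1 - L2| = 0.3 m
Area = pi*(r_max^2 - r_min^2)
= pi*(32.49 - 0.09)
= pi * 32.4
= 101.7876 m^2


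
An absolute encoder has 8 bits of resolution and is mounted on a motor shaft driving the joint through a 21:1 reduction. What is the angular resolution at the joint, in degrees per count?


counts = 2^8 = 256
effective counts at joint = 256 * 21 = 5376
resolution = 360 / 5376
= 0.067 deg/count


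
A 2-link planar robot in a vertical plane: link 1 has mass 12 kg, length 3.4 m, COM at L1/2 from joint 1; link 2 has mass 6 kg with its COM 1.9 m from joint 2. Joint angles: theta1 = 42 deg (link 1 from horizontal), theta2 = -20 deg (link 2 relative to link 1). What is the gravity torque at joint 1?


Horizontal distance from joint 1 to link-1 COM:
  x_c1 = (L1/2)*cos(t1) = 1.7 * 0.7431 = 1.2633 m
Horizontal distance from joint 1 to link-2 COM:
  x_c2 = L1*cos(t1) + Lc2*cos(t1+t2)
       = 3.4*0.7431 + 1.9*0.9272 = 4.2883 m
tau1 = m1*g*x_c1 + m2*g*x_c2
     = 12*9.81*1.2633 + 6*9.81*4.2883
     = 148.7211 + 252.4118
     = 401.1329 Nm


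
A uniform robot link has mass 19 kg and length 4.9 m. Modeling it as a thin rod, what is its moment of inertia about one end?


I = (1/3) * m * L^2
= (1/3) * 19 * 4.9^2
= 0.333333 * 19 * 24.01
= 152.0633 kg*m^2


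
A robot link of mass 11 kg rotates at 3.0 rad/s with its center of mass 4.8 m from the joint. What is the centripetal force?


F = m * omega^2 * r
= 11 * 3.0^2 * 4.8
= 11 * 9.0 * 4.8
= 475.2 N


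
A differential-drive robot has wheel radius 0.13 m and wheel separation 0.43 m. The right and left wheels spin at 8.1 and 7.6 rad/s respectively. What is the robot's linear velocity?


vR = r*wR = 0.13*8.1 = 1.053 m/s
vL = r*wL = 0.13*7.6 = 0.988 m/s
v = (vR+vL)/2 = 1.0205 m/s
omega = (vR-vL)/L = 0.1512 rad/s
linear velocity = 1.0205 m/s


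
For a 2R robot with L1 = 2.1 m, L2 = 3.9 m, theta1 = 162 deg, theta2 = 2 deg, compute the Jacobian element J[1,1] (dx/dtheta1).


J[1,1] = -L1*sin(t1) - L2*sin(t1+t2)
= -2.1*sin(162) - 3.9*sin(164)
= -1.7239


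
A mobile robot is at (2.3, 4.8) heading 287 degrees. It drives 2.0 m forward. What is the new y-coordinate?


y_new = y0 + d*sin(theta)
= 4.8 + 2.0*sin(287)
= 4.8 + -1.9126
= 2.8874


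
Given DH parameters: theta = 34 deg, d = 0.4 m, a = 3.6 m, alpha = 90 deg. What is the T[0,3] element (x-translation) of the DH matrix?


T[0,3] = a * cos(theta)
= 3.6 * cos(34 deg)
= 3.6 * 0.829
= 2.9845


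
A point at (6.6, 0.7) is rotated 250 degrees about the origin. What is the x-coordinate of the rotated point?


x' = x*cos(theta) - y*sin(theta)
cos(250 deg) = -0.342, sin(250 deg) = -0.9397
x' = 6.6 * -0.342 - 0.7 * -0.9397
= -2.2573 - -0.6578
= -1.5995


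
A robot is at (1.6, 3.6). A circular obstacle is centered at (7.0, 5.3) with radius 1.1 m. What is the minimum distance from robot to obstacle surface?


center_dist = sqrt((1.6-7.0)^2 + (3.6-5.3)^2)
= sqrt(29.16 + 2.89)
= 5.6613
min_dist = center_dist - radius = 5.6613 - 1.1 = 4.5613 m


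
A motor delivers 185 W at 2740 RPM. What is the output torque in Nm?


omega = 2740 * 2*pi/60 = 286.9321 rad/s
tau = P / omega = 185 / 286.9321
= 0.6448 Nm


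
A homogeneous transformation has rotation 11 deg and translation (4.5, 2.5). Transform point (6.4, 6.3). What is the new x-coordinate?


x' = cos(theta)*px - sin(theta)*py + tx
= 0.9816*6.4 - 0.1908*6.3 + 4.5
= 9.5803


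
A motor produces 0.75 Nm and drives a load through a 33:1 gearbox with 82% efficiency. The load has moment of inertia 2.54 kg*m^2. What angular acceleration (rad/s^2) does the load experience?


tau_out = tau_motor * N * eta
= 0.75 * 33 * 0.82 = 20.295 Nm
alpha = tau_out / I = 20.295 / 2.54
= 7.9902 rad/s^2


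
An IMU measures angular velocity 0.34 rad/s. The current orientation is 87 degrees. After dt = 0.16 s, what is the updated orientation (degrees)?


delta_theta = w * dt = 0.34 * 0.16 = 0.0544 rad
= 3.1169 deg
theta_new = 87 + 3.1169 = 90.1169 deg


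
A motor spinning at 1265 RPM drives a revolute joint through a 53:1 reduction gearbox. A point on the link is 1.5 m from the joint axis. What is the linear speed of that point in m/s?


omega_motor = 1265 * 2*pi/60 = 132.4705 rad/s
omega_joint = omega_motor / 53 = 2.4994 rad/s
v = omega_joint * r = 2.4994 * 1.5
= 3.7492 m/s


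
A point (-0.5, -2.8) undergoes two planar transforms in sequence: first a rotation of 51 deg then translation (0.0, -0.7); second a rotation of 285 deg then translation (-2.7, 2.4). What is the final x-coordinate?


After transform 1:
x1 = cos(51)*-0.5 - sin(51)*-2.8 + 0.0 = 1.8613
y1 = sin(51)*-0.5 + cos(51)*-2.8 + -0.7 = -2.8507
After transform 2:
x2 = cos(285)*1.8613 - sin(285)*-2.8507 + -2.7
= -4.9718


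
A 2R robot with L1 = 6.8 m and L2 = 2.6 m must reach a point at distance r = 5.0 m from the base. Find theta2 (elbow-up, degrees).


cos(theta2) = (r^2 - L1^2 - L2^2) / (2*L1*L2)
cos(theta2) = (25.0 - 46.24 - 6.76) / 35.36
cos(theta2) = -0.791855
theta2 = 142.3592 degrees


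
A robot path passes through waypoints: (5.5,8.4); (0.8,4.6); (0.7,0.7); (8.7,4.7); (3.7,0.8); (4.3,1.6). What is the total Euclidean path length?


Segment lengths:
  seg1 = sqrt((-4.7)^2 + (-3.8)^2) = 6.044
  seg2 = sqrt((-0.1)^2 + (-3.9)^2) = 3.9013
  seg3 = sqrt((8.0)^2 + (4.0)^2) = 8.9443
  seg4 = sqrt((-5.0)^2 + (-3.9)^2) = 6.3411
  seg5 = sqrt((0.6)^2 + (0.8)^2) = 1.0
Total = 26.2307


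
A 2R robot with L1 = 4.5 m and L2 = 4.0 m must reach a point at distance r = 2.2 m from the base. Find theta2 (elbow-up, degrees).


cos(theta2) = (r^2 - L1^2 - L2^2) / (2*L1*L2)
cos(theta2) = (4.84 - 20.25 - 16.0) / 36.0
cos(theta2) = -0.8725
theta2 = 150.7505 degrees


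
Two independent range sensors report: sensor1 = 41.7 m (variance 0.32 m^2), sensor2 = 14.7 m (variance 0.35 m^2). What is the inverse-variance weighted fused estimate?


w1 = (1/var1) / (1/var1 + 1/var2)
   = 3.125 / (3.125 + 2.8571) = 0.5224
w2 = 1 - w1 = 0.4776
fused = w1*s1 + w2*s2 = 21.7836 + 7.0209
= 28.8045 m


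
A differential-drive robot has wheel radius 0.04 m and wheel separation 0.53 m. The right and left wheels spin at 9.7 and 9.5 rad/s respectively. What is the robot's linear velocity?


vR = r*wR = 0.04*9.7 = 0.388 m/s
vL = r*wL = 0.04*9.5 = 0.38 m/s
v = (vR+vL)/2 = 0.384 m/s
omega = (vR-vL)/L = 0.0151 rad/s
linear velocity = 0.384 m/s


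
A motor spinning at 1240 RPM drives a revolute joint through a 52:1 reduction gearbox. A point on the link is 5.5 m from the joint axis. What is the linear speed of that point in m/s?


omega_motor = 1240 * 2*pi/60 = 129.8525 rad/s
omega_joint = omega_motor / 52 = 2.4972 rad/s
v = omega_joint * r = 2.4972 * 5.5
= 13.7344 m/s


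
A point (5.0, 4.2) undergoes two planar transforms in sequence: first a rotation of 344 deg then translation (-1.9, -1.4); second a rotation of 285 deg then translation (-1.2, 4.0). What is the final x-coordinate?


After transform 1:
x1 = cos(344)*5.0 - sin(344)*4.2 + -1.9 = 4.064
y1 = sin(344)*5.0 + cos(344)*4.2 + -1.4 = 1.2591
After transform 2:
x2 = cos(285)*4.064 - sin(285)*1.2591 + -1.2
= 1.068


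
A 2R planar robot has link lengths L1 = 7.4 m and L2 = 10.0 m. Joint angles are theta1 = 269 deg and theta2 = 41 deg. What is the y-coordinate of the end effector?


Convert angles to radians: theta1 = 4.6949, theta2 = 0.7156
y = L1*sin(theta1) + L2*sin(theta1+theta2)
y = -7.3989 + -7.6604
y = -15.0593


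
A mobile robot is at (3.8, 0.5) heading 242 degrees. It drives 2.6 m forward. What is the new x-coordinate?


x_new = x0 + d*cos(theta)
= 3.8 + 2.6*cos(242)
= 3.8 + -1.2206
= 2.5794


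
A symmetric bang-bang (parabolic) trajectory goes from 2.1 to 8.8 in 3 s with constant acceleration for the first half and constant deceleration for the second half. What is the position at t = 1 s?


Symmetric rest-to-rest: each phase covers (pf-p0)/2 in time T/2. 0.5*a*(T/2)^2 = (pf-p0)/2 => a = 4*(pf-p0)/T^2
a = 4*(8.8-2.1)/3^2 = 2.9778
t = 1 is in the acceleration phase (t <= T/2).
p = p0 + 0.5*a*t^2 = 2.1 + 0.5*2.9778*1^2
= 3.5889


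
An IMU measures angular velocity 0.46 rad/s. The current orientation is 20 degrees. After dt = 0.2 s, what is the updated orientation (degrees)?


delta_theta = w * dt = 0.46 * 0.2 = 0.092 rad
= 5.2712 deg
theta_new = 20 + 5.2712 = 25.2712 deg


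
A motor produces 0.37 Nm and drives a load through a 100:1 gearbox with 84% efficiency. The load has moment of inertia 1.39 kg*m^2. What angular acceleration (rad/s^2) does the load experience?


tau_out = tau_motor * N * eta
= 0.37 * 100 * 0.84 = 31.08 Nm
alpha = tau_out / I = 31.08 / 1.39
= 22.3597 rad/s^2


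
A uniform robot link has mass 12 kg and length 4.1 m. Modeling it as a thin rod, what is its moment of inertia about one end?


I = (1/3) * m * L^2
= (1/3) * 12 * 4.1^2
= 0.333333 * 12 * 16.81
= 67.24 kg*m^2


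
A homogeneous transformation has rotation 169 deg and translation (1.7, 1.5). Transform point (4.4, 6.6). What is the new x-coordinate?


x' = cos(theta)*px - sin(theta)*py + tx
= -0.9816*4.4 - 0.1908*6.6 + 1.7
= -3.8785


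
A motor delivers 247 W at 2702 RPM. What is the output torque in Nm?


omega = 2702 * 2*pi/60 = 282.9528 rad/s
tau = P / omega = 247 / 282.9528
= 0.8729 Nm


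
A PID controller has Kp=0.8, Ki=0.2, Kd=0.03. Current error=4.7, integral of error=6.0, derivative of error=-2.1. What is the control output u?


u = Kp*e + Ki*int(e) + Kd*de/dt
= 0.8*4.7 + 0.2*6.0 + 0.03*(-2.1)
= 3.76 + 1.2 + -0.063
= 4.897


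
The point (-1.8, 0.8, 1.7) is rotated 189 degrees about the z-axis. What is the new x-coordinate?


Rotation about z-axis: x' = x*cos(theta) - y*sin(theta)
= -1.8 * -0.9877 - 0.8 * -0.1564
= 1.903


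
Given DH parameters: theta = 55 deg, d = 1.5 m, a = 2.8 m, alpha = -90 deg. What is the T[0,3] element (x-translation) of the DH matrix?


T[0,3] = a * cos(theta)
= 2.8 * cos(55 deg)
= 2.8 * 0.5736
= 1.606


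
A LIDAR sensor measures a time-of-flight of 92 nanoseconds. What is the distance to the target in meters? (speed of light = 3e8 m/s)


tof = 92 ns = 9.2e-08 s
dist = c * tof / 2
= 3e8 * 9.2e-08 / 2
= 13.8 m


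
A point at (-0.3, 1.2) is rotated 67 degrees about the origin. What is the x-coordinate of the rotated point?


x' = x*cos(theta) - y*sin(theta)
cos(67 deg) = 0.3907, sin(67 deg) = 0.9205
x' = -0.3 * 0.3907 - 1.2 * 0.9205
= -0.1172 - 1.1046
= -1.2218


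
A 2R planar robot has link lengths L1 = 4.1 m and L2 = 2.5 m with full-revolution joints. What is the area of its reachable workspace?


r_max = L1 + L2 = 6.6 m
r_min = |L1 - L2| = 1.6 m
Area = pi*(r_max^2 - r_min^2)
= pi*(43.56 - 2.56)
= pi * 41.0
= 128.8053 m^2


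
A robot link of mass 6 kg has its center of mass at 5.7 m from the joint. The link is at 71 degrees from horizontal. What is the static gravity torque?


tau = m*g*L*cos(angle)
= 6 * 9.81 * 5.7 * cos(71 deg)
= 6 * 9.81 * 5.7 * 0.3256
= 109.2288 Nm


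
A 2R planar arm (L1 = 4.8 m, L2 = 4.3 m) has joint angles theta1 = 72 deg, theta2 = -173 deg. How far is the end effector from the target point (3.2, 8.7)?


End effector via forward kinematics:
x = L1*cos(t1) + L2*cos(t1+t2) = 0.6628
y = L1*sin(t1) + L2*sin(t1+t2) = 0.3441
Distance to target:
d = sqrt((3.2 - 0.6628)^2 + (8.7 - 0.3441)^2)
= sqrt(6.4374 + 69.8215)
= 8.7326 m


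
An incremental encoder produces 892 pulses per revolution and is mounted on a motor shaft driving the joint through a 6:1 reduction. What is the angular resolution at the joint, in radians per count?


counts per rev = 892
effective counts at joint = 892 * 6 = 5352
resolution = 2*pi / 5352
= 0.0012 rad/count


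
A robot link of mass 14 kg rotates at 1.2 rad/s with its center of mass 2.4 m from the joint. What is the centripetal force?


F = m * omega^2 * r
= 14 * 1.2^2 * 2.4
= 14 * 1.44 * 2.4
= 48.384 N


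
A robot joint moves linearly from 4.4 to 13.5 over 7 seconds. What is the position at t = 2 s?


s = t/T = 2/7 = 0.2857
p(t) = p0 + (pf-p0)*s
= 4.4 + (13.5 - 4.4) * 0.2857
= 7.0


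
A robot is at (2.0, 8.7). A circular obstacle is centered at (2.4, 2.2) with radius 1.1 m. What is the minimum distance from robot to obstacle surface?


center_dist = sqrt((2.0-2.4)^2 + (8.7-2.2)^2)
= sqrt(0.16 + 42.25)
= 6.5123
min_dist = center_dist - radius = 6.5123 - 1.1 = 5.4123 m


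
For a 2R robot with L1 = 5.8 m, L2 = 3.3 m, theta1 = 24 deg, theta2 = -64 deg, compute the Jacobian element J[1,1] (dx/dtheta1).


J[1,1] = -L1*sin(t1) - L2*sin(t1+t2)
= -5.8*sin(24) - 3.3*sin(-40)
= -0.2379


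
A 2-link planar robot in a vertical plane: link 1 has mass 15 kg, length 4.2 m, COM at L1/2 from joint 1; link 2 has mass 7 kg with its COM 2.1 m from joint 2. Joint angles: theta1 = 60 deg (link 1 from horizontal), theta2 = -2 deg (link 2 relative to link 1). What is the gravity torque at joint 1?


Horizontal distance from joint 1 to link-1 COM:
  x_c1 = (L1/2)*cos(t1) = 2.1 * 0.5 = 1.05 m
Horizontal distance from joint 1 to link-2 COM:
  x_c2 = L1*cos(t1) + Lc2*cos(t1+t2)
       = 4.2*0.5 + 2.1*0.5299 = 3.2128 m
tau1 = m1*g*x_c1 + m2*g*x_c2
     = 15*9.81*1.05 + 7*9.81*3.2128
     = 154.5075 + 220.6251
     = 375.1326 Nm


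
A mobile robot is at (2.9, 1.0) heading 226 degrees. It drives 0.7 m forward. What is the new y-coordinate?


y_new = y0 + d*sin(theta)
= 1.0 + 0.7*sin(226)
= 1.0 + -0.5035
= 0.4965


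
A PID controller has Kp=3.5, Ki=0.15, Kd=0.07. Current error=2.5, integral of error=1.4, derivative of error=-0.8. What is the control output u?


u = Kp*e + Ki*int(e) + Kd*de/dt
= 3.5*2.5 + 0.15*1.4 + 0.07*(-0.8)
= 8.75 + 0.21 + -0.056
= 8.904


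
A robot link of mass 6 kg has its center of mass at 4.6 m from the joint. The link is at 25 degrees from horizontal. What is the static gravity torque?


tau = m*g*L*cos(angle)
= 6 * 9.81 * 4.6 * cos(25 deg)
= 6 * 9.81 * 4.6 * 0.9063
= 245.3883 Nm


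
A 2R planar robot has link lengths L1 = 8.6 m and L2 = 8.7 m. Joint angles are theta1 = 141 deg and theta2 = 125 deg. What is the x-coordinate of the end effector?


Convert angles to radians: theta1 = 2.4609, theta2 = 2.1817
x = L1*cos(theta1) + L2*cos(theta1+theta2)
x = -6.6835 + -0.6069
x = -7.2903


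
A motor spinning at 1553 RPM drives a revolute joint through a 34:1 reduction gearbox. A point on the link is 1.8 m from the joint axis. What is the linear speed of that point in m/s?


omega_motor = 1553 * 2*pi/60 = 162.6298 rad/s
omega_joint = omega_motor / 34 = 4.7832 rad/s
v = omega_joint * r = 4.7832 * 1.8
= 8.6098 m/s


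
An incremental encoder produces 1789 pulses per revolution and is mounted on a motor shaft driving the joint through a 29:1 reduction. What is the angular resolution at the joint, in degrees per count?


counts per rev = 1789
effective counts at joint = 1789 * 29 = 51881
resolution = 360 / 51881
= 0.0069 deg/count


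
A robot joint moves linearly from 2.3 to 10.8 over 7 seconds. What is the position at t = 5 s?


s = t/T = 5/7 = 0.7143
p(t) = p0 + (pf-p0)*s
= 2.3 + (10.8 - 2.3) * 0.7143
= 8.3714


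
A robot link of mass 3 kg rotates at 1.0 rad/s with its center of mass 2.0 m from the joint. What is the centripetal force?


F = m * omega^2 * r
= 3 * 1.0^2 * 2.0
= 3 * 1.0 * 2.0
= 6.0 N


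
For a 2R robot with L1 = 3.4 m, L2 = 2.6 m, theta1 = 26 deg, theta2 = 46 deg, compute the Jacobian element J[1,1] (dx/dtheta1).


J[1,1] = -L1*sin(t1) - L2*sin(t1+t2)
= -3.4*sin(26) - 2.6*sin(72)
= -3.9632


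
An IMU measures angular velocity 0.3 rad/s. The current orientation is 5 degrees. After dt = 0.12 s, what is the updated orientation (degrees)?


delta_theta = w * dt = 0.3 * 0.12 = 0.036 rad
= 2.0626 deg
theta_new = 5 + 2.0626 = 7.0626 deg


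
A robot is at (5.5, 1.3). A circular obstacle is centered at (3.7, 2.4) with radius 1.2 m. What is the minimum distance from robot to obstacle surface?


center_dist = sqrt((5.5-3.7)^2 + (1.3-2.4)^2)
= sqrt(3.24 + 1.21)
= 2.1095
min_dist = center_dist - radius = 2.1095 - 1.2 = 0.9095 m


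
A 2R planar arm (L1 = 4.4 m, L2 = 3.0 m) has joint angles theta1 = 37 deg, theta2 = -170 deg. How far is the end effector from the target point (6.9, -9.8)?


End effector via forward kinematics:
x = L1*cos(t1) + L2*cos(t1+t2) = 1.468
y = L1*sin(t1) + L2*sin(t1+t2) = 0.4539
Distance to target:
d = sqrt((6.9 - 1.468)^2 + (-9.8 - 0.4539)^2)
= sqrt(29.5066 + 105.143)
= 11.6039 m


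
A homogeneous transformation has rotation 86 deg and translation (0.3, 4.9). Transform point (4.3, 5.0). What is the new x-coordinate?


x' = cos(theta)*px - sin(theta)*py + tx
= 0.0698*4.3 - 0.9976*5.0 + 0.3
= -4.3879


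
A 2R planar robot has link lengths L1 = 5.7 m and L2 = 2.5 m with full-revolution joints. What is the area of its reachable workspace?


r_max = L1 + L2 = 8.2 m
r_min = |L1 - L2| = 3.2 m
Area = pi*(r_max^2 - r_min^2)
= pi*(67.24 - 10.24)
= pi * 57.0
= 179.0708 m^2


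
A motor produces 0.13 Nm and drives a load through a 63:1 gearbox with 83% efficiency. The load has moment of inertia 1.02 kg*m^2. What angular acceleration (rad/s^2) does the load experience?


tau_out = tau_motor * N * eta
= 0.13 * 63 * 0.83 = 6.7977 Nm
alpha = tau_out / I = 6.7977 / 1.02
= 6.6644 rad/s^2


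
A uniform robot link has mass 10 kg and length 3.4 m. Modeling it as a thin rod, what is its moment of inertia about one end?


I = (1/3) * m * L^2
= (1/3) * 10 * 3.4^2
= 0.333333 * 10 * 11.56
= 38.5333 kg*m^2


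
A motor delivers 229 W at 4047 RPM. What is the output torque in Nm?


omega = 4047 * 2*pi/60 = 423.8008 rad/s
tau = P / omega = 229 / 423.8008
= 0.5403 Nm


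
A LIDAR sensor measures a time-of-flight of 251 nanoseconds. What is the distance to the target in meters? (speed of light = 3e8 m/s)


tof = 251 ns = 2.51e-07 s
dist = c * tof / 2
= 3e8 * 2.51e-07 / 2
= 37.65 m


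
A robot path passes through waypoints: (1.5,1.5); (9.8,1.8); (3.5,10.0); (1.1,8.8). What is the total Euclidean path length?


Segment lengths:
  seg1 = sqrt((8.3)^2 + (0.3)^2) = 8.3054
  seg2 = sqrt((-6.3)^2 + (8.2)^2) = 10.3407
  seg3 = sqrt((-2.4)^2 + (-1.2)^2) = 2.6833
Total = 21.3294


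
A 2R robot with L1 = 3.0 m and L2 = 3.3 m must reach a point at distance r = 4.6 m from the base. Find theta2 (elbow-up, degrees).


cos(theta2) = (r^2 - L1^2 - L2^2) / (2*L1*L2)
cos(theta2) = (21.16 - 9.0 - 10.89) / 19.8
cos(theta2) = 0.064141
theta2 = 86.3224 degrees


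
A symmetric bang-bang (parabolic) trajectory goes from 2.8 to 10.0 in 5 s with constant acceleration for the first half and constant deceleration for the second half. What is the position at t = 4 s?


Symmetric rest-to-rest: each phase covers (pf-p0)/2 in time T/2. 0.5*a*(T/2)^2 = (pf-p0)/2 => a = 4*(pf-p0)/T^2
a = 4*(10.0-2.8)/5^2 = 1.152
t = 4 is in the deceleration phase (t > T/2).
p = pf - 0.5*a*(T-t)^2 = 10.0 - 0.5*1.152*1^2
= 9.424


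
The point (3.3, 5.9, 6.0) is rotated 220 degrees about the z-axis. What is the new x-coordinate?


Rotation about z-axis: x' = x*cos(theta) - y*sin(theta)
= 3.3 * -0.766 - 5.9 * -0.6428
= 1.2645


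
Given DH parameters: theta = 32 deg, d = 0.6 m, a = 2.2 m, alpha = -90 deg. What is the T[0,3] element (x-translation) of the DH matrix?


T[0,3] = a * cos(theta)
= 2.2 * cos(32 deg)
= 2.2 * 0.848
= 1.8657


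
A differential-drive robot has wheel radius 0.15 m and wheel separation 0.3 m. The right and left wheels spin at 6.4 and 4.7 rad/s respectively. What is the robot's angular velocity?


vR = r*wR = 0.15*6.4 = 0.96 m/s
vL = r*wL = 0.15*4.7 = 0.705 m/s
v = (vR+vL)/2 = 0.8325 m/s
omega = (vR-vL)/L = 0.85 rad/s
angular velocity = 0.85 rad/s


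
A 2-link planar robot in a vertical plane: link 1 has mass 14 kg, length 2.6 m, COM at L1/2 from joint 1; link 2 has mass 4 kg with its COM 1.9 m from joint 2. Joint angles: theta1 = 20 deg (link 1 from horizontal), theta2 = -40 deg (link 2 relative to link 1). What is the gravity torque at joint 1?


Horizontal distance from joint 1 to link-1 COM:
  x_c1 = (L1/2)*cos(t1) = 1.3 * 0.9397 = 1.2216 m
Horizontal distance from joint 1 to link-2 COM:
  x_c2 = L1*cos(t1) + Lc2*cos(t1+t2)
       = 2.6*0.9397 + 1.9*0.9397 = 4.2286 m
tau1 = m1*g*x_c1 + m2*g*x_c2
     = 14*9.81*1.2216 + 4*9.81*4.2286
     = 167.7746 + 165.9309
     = 333.7055 Nm


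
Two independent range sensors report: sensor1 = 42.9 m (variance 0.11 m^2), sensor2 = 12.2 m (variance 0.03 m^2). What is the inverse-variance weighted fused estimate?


w1 = (1/var1) / (1/var1 + 1/var2)
   = 9.0909 / (9.0909 + 33.3333) = 0.2143
w2 = 1 - w1 = 0.7857
fused = w1*s1 + w2*s2 = 9.1929 + 9.5857
= 18.7786 m


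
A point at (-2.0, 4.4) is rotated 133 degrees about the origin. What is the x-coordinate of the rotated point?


x' = x*cos(theta) - y*sin(theta)
cos(133 deg) = -0.682, sin(133 deg) = 0.7314
x' = -2.0 * -0.682 - 4.4 * 0.7314
= 1.364 - 3.218
= -1.854


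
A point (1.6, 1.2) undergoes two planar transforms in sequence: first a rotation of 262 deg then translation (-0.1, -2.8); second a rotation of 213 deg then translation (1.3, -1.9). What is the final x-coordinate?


After transform 1:
x1 = cos(262)*1.6 - sin(262)*1.2 + -0.1 = 0.8656
y1 = sin(262)*1.6 + cos(262)*1.2 + -2.8 = -4.5514
After transform 2:
x2 = cos(213)*0.8656 - sin(213)*-4.5514 + 1.3
= -1.9049


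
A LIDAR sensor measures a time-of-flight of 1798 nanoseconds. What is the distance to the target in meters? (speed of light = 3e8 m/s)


tof = 1798 ns = 1.798e-06 s
dist = c * tof / 2
= 3e8 * 1.798e-06 / 2
= 269.7 m


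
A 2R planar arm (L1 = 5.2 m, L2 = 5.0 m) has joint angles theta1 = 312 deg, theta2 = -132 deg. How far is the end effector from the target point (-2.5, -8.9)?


End effector via forward kinematics:
x = L1*cos(t1) + L2*cos(t1+t2) = -1.5205
y = L1*sin(t1) + L2*sin(t1+t2) = -3.8644
Distance to target:
d = sqrt((-2.5 - -1.5205)^2 + (-8.9 - -3.8644)^2)
= sqrt(0.9594 + 25.3577)
= 5.13 m


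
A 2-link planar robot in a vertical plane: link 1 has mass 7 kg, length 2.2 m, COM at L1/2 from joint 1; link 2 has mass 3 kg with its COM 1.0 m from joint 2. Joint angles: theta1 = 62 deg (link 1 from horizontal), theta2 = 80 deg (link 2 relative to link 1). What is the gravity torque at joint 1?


Horizontal distance from joint 1 to link-1 COM:
  x_c1 = (L1/2)*cos(t1) = 1.1 * 0.4695 = 0.5164 m
Horizontal distance from joint 1 to link-2 COM:
  x_c2 = L1*cos(t1) + Lc2*cos(t1+t2)
       = 2.2*0.4695 + 1.0*-0.788 = 0.2448 m
tau1 = m1*g*x_c1 + m2*g*x_c2
     = 7*9.81*0.5164 + 3*9.81*0.2448
     = 35.4625 + 7.2052
     = 42.6677 Nm


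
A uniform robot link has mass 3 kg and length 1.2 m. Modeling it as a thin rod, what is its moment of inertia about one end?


I = (1/3) * m * L^2
= (1/3) * 3 * 1.2^2
= 0.333333 * 3 * 1.44
= 1.44 kg*m^2


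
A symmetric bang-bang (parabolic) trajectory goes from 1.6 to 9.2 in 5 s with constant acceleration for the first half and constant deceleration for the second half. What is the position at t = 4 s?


Symmetric rest-to-rest: each phase covers (pf-p0)/2 in time T/2. 0.5*a*(T/2)^2 = (pf-p0)/2 => a = 4*(pf-p0)/T^2
a = 4*(9.2-1.6)/5^2 = 1.216
t = 4 is in the deceleration phase (t > T/2).
p = pf - 0.5*a*(T-t)^2 = 9.2 - 0.5*1.216*1^2
= 8.592


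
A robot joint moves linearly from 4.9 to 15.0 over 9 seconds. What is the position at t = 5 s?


s = t/T = 5/9 = 0.5556
p(t) = p0 + (pf-p0)*s
= 4.9 + (15.0 - 4.9) * 0.5556
= 10.5111


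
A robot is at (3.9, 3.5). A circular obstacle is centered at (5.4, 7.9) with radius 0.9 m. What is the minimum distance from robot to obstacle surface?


center_dist = sqrt((3.9-5.4)^2 + (3.5-7.9)^2)
= sqrt(2.25 + 19.36)
= 4.6487
min_dist = center_dist - radius = 4.6487 - 0.9 = 3.7487 m


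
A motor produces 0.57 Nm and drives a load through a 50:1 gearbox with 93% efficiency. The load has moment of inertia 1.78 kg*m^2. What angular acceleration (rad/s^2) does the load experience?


tau_out = tau_motor * N * eta
= 0.57 * 50 * 0.93 = 26.505 Nm
alpha = tau_out / I = 26.505 / 1.78
= 14.8904 rad/s^2


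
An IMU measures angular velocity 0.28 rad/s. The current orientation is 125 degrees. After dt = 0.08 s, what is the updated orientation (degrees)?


delta_theta = w * dt = 0.28 * 0.08 = 0.0224 rad
= 1.2834 deg
theta_new = 125 + 1.2834 = 126.2834 deg


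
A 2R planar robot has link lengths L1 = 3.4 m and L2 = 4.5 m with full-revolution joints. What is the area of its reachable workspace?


r_max = L1 + L2 = 7.9 m
r_min = |L1 - L2| = 1.1 m
Area = pi*(r_max^2 - r_min^2)
= pi*(62.41 - 1.21)
= pi * 61.2
= 192.2655 m^2


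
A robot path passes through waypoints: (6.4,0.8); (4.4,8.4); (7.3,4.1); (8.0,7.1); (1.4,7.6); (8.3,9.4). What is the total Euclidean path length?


Segment lengths:
  seg1 = sqrt((-2.0)^2 + (7.6)^2) = 7.8588
  seg2 = sqrt((2.9)^2 + (-4.3)^2) = 5.1865
  seg3 = sqrt((0.7)^2 + (3.0)^2) = 3.0806
  seg4 = sqrt((-6.6)^2 + (0.5)^2) = 6.6189
  seg5 = sqrt((6.9)^2 + (1.8)^2) = 7.1309
Total = 29.8757


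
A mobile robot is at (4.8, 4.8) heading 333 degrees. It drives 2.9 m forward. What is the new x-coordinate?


x_new = x0 + d*cos(theta)
= 4.8 + 2.9*cos(333)
= 4.8 + 2.5839
= 7.3839


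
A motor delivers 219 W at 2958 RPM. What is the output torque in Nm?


omega = 2958 * 2*pi/60 = 309.761 rad/s
tau = P / omega = 219 / 309.761
= 0.707 Nm


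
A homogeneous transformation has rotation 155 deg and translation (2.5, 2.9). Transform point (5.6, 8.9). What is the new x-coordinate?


x' = cos(theta)*px - sin(theta)*py + tx
= -0.9063*5.6 - 0.4226*8.9 + 2.5
= -6.3366


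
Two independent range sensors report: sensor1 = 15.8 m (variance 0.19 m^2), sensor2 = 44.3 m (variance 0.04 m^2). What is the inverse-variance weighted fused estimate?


w1 = (1/var1) / (1/var1 + 1/var2)
   = 5.2632 / (5.2632 + 25.0) = 0.1739
w2 = 1 - w1 = 0.8261
fused = w1*s1 + w2*s2 = 2.7478 + 36.5957
= 39.3435 m


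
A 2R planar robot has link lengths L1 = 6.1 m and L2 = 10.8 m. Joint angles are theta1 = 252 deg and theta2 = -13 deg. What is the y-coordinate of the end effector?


Convert angles to radians: theta1 = 4.3982, theta2 = -0.2269
y = L1*sin(theta1) + L2*sin(theta1+theta2)
y = -5.8014 + -9.2574
y = -15.0589
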